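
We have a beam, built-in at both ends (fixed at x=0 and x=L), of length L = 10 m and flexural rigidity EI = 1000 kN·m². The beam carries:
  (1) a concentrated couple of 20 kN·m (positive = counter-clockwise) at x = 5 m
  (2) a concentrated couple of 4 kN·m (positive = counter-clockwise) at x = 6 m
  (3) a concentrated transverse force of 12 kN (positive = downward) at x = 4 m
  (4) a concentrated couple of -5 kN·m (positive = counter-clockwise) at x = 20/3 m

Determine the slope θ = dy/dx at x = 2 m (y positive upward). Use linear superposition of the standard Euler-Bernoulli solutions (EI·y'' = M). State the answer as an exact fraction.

Load 1 — applied couple M₀=20 kN·m at a=5 m (b=L-a=5):
  θ_1 = (R_Ax²/2 - M_Ax)/EI  [x≤a] with R_A=3, M_A=5 = (3·2²/2 - 5·2)/1000 = -1/250 rad
Load 2 — applied couple M₀=4 kN·m at a=6 m (b=L-a=4):
  θ_2 = (R_Ax²/2 - M_Ax)/EI  [x≤a] with R_A=72/125, M_A=32/25 = ((72/125)·2²/2 - (32/25)·2)/1000 = -22/15625 rad
Load 3 — point force P=12 kN at a=4 m (b=L-a=6):
  θ_3 = -Pb²x(2aL-(3a+b)x)/(2L³EI)  [x≤a] = -12·6²·2·(2·4·10-(3·4+6)·2)/(2·10³·1000) = -297/15625 rad
Load 4 — applied couple M₀=-5 kN·m at a=20/3 m (b=L-a=10/3):
  θ_4 = (R_Ax²/2 - M_Ax)/EI  [x≤a] with R_A=-2/3, M_A=-5/3 = ((-2/3)·2²/2 - (-5/3)·2)/1000 = 1/500 rad
Superposition: θ = Σ θ_i = -1401/62500 rad ≈ -0.022416 rad

θ(2) = -1401/62500 rad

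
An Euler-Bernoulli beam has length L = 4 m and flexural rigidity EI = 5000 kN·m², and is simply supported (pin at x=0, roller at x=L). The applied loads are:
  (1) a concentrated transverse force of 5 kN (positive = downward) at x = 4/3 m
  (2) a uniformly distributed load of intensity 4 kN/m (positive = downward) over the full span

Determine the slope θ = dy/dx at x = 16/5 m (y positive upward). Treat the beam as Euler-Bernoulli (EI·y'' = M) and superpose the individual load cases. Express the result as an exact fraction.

θ(16/5) = 15017/6328125 rad

Load 1 — point force P=5 kN at a=4/3 m (b=L-a=8/3):
  θ_1 = -Pa(2L²-6Lx+3x²+a²)/(6LEI)  [x>a] = -5·(4/3)·(2·4²-6·4·(16/5)+3·(16/5)²+(4/3)²)/(6·4·5000) = 173/253125 rad
Load 2 — uniform load w=4 kN/m over full span:
  θ_2 = -w(L³-6Lx²+4x³)/(24EI) = -4·(4³-6·4·(16/5)²+4·(16/5)³)/(24·5000) = 132/78125 rad
Superposition: θ = Σ θ_i = 15017/6328125 rad ≈ 0.002373 rad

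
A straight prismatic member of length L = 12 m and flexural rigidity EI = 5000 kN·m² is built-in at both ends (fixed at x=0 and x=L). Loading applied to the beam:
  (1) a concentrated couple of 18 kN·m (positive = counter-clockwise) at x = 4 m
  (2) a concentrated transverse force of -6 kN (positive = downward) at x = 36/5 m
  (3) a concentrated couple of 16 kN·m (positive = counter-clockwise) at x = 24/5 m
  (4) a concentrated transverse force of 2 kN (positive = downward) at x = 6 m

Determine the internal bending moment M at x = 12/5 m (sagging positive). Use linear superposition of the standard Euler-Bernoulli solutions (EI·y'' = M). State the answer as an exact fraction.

Load 1 — applied couple M₀=18 kN·m at a=4 m (b=L-a=8):
  M_1 = R_Ax - M_A  [x≤a] with R_A=2, M_A=0 = 2·(12/5) - 0 = 24/5 kN·m
Load 2 — point force P=-6 kN at a=36/5 m (b=L-a=24/5):
  M_2 = Pb²(3a+b)x/L³ - Pab²/L²  [x≤a] = (-6)·(24/5)²·(3·(36/5)+(24/5))·(12/5)/12³ - (-6)·(36/5)·(24/5)²/12² = 1152/625 kN·m
Load 3 — applied couple M₀=16 kN·m at a=24/5 m (b=L-a=36/5):
  M_3 = R_Ax - M_A  [x≤a] with R_A=48/25, M_A=48/25 = (48/25)·(12/5) - (48/25) = 336/125 kN·m
Load 4 — point force P=2 kN at a=6 m (b=L-a=6):
  M_4 = Pb²(3a+b)x/L³ - Pab²/L²  [x≤a] = 2·6²·(3·6+6)·(12/5)/12³ - 2·6·6²/12² = -3/5 kN·m
Superposition: M = Σ M_i = 5457/625 kN·m ≈ 8.731200 kN·m

M(12/5) = 5457/625 kN·m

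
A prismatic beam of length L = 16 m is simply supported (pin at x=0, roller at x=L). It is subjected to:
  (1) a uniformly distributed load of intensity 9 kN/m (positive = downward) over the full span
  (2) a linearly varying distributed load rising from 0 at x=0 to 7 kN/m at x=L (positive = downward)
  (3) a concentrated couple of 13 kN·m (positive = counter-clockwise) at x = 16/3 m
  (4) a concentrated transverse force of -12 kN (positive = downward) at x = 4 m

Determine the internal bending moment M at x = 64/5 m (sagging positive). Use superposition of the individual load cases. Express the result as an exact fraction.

Load 1 — uniform load w=9 kN/m over full span:
  M_1 = wx(L-x)/2 = 9·(64/5)·(16-(64/5))/2 = 4608/25 kN·m
Load 2 — triangular load w₀=7 kN/m (0→w₀ over full span):
  M_2 = w₀Lx/6 - w₀x³/(6L) = 7·16·(64/5)/6 - 7·(64/5)³/(6·16) = 10752/125 kN·m
Load 3 — applied couple M₀=13 kN·m at a=16/3 m (b=L-a=32/3):
  M_3 = M₀x/L - M₀  [x>a] = 13·(64/5)/16 - 13 = -13/5 kN·m
Load 4 — point force P=-12 kN at a=4 m (b=L-a=12):
  M_4 = Pa(L-x)/L  [x>a] = (-12)·4·(16-(64/5))/16 = -48/5 kN·m
Superposition: M = Σ M_i = 32267/125 kN·m ≈ 258.136000 kN·m

M(64/5) = 32267/125 kN·m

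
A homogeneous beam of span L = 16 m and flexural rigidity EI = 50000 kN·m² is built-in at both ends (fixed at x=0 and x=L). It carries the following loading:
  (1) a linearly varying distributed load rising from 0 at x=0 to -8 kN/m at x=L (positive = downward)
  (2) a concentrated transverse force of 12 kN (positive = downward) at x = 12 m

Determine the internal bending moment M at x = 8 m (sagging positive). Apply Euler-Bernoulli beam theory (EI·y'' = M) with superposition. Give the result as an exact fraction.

Load 1 — triangular load w₀=-8 kN/m (0→w₀ over full span):
  M_1 = 3w₀Lx/20 - w₀L²/30 - w₀x³/(6L) = 3·(-8)·16·8/20 - (-8)·16²/30 - (-8)·8³/(6·16) = -128/3 kN·m
Load 2 — point force P=12 kN at a=12 m (b=L-a=4):
  M_2 = Pb²(3a+b)x/L³ - Pab²/L²  [x≤a] = 12·4²·(3·12+4)·8/16³ - 12·12·4²/16² = 6 kN·m
Superposition: M = Σ M_i = -110/3 kN·m ≈ -36.666667 kN·m

M(8) = -110/3 kN·m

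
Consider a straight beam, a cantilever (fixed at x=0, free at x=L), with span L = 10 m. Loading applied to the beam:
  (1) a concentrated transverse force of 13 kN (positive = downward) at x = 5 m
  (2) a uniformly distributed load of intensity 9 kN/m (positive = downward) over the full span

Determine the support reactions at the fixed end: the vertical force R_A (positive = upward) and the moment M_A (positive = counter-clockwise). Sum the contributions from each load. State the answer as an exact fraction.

Load 1 — point force P=13 kN at a=5 m (b=L-a=5):
  R_A = P = 13 kN
  M_A = Pa = 13·5 = 65 kN·m
Load 2 — uniform load w=9 kN/m over full span:
  R_A = wL = 9·10 = 90 kN
  M_A = wL²/2 = 9·10²/2 = 450 kN·m
Superposition: R_A = 103 kN, M_A = 515 kN·m

R_A = 103 kN, M_A = 515 kN·m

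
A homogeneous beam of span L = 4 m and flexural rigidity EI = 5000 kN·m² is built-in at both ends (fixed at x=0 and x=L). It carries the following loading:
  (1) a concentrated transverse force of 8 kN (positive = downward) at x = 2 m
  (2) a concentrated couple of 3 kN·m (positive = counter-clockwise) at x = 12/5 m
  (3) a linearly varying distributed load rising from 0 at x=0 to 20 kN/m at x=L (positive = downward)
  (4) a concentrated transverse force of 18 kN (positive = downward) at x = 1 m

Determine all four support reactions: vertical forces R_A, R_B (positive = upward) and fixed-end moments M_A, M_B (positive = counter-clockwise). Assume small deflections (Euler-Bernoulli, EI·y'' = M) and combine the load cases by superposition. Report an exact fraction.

R_A = 12907/400 kN, M_A = 15451/600 kN·m, R_B = 13493/400 kN, M_B = -4603/200 kN·m

Load 1 — point force P=8 kN at a=2 m (b=L-a=2):
  R_A = Pb²(3a+b)/L³ = 8·2²·(3·2+2)/4³ = 4 kN
  M_A = Pab²/L² = 8·2·2²/4² = 4 kN·m
  R_B = Pa²(a+3b)/L³ = 8·2²·(2+3·2)/4³ = 4 kN
  M_B = -Pa²b/L² = -8·2²·2/4² = -4 kN·m
Load 2 — applied couple M₀=3 kN·m at a=12/5 m (b=L-a=8/5):
  R_A = 6M₀ab/L³ = 6·3·(12/5)·(8/5)/4³ = 27/25 kN
  M_A = M₀b(2a-b)/L² = 3·(8/5)·(2·(12/5)-(8/5))/4² = 24/25 kN·m
  R_B = -6M₀ab/L³ = -6·3·(12/5)·(8/5)/4³ = -27/25 kN
  M_B = M₀a(2b-a)/L² = 3·(12/5)·(2·(8/5)-(12/5))/4² = 9/25 kN·m
Load 3 — triangular load w₀=20 kN/m (0→w₀ over full span):
  R_A = 3w₀L/20 = 3·20·4/20 = 12 kN
  M_A = w₀L²/30 = 20·4²/30 = 32/3 kN·m
  R_B = 7w₀L/20 = 7·20·4/20 = 28 kN
  M_B = -w₀L²/20 = -20·4²/20 = -16 kN·m
Load 4 — point force P=18 kN at a=1 m (b=L-a=3):
  R_A = Pb²(3a+b)/L³ = 18·3²·(3·1+3)/4³ = 243/16 kN
  M_A = Pab²/L² = 18·1·3²/4² = 81/8 kN·m
  R_B = Pa²(a+3b)/L³ = 18·1²·(1+3·3)/4³ = 45/16 kN
  M_B = -Pa²b/L² = -18·1²·3/4² = -27/8 kN·m
Superposition: R_A = 12907/400 kN, M_A = 15451/600 kN·m, R_B = 13493/400 kN, M_B = -4603/200 kN·m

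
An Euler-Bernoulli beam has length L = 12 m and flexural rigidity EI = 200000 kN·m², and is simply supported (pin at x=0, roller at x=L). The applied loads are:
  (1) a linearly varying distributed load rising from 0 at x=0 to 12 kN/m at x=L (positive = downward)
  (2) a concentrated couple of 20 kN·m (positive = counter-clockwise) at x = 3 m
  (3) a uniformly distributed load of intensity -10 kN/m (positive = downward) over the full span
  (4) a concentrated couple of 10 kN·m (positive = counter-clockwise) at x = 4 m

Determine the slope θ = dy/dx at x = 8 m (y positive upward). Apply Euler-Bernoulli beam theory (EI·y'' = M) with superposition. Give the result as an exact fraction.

Load 1 — triangular load w₀=12 kN/m (0→w₀ over full span):
  θ_1 = -w₀(7L⁴-30L²x²+15x⁴)/(360LEI) = -12·(7·12⁴-30·12²·8²+15·8⁴)/(360·12·200000) = 91/93750 rad
Load 2 — applied couple M₀=20 kN·m at a=3 m (b=L-a=9):
  θ_2 = (M₀x²/(2L)-M₀(x-a)+C₁)/EI  [x>a] with C₁=M₀(3b²-L²)/(6L)=55/2 = (20·8²/(2·12)-20·(8-3)+(55/2))/200000 = -23/240000 rad
Load 3 — uniform load w=-10 kN/m over full span:
  θ_3 = -w(L³-6Lx²+4x³)/(24EI) = -(-10)·(12³-6·12·8²+4·8³)/(24·200000) = -13/7500 rad
Load 4 — applied couple M₀=10 kN·m at a=4 m (b=L-a=8):
  θ_4 = (M₀x²/(2L)-M₀(x-a)+C₁)/EI  [x>a] with C₁=M₀(3b²-L²)/(6L)=20/3 = (10·8²/(2·12)-10·(8-4)+(20/3))/200000 = -1/30000 rad
Superposition: θ = Σ θ_i = -5351/6000000 rad ≈ -0.000892 rad

θ(8) = -5351/6000000 rad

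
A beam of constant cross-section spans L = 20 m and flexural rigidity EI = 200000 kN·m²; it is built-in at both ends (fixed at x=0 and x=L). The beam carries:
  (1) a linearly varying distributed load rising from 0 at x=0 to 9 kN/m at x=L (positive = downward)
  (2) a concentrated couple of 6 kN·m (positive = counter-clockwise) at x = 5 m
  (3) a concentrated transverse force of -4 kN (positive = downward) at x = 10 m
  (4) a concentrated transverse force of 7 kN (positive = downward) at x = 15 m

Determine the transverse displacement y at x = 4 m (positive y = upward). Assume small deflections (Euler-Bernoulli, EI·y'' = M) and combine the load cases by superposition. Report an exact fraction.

Load 1 — triangular load w₀=9 kN/m (0→w₀ over full span):
  y_1 = -w₀x²(L-x)²(x+2L)/(120LEI) = -9·4²·(20-4)²·(4+2·20)/(120·20·200000) = -264/78125 m
Load 2 — applied couple M₀=6 kN·m at a=5 m (b=L-a=15):
  y_2 = (R_Ax³/6 - M_Ax²/2)/EI  [x≤a] with R_A=27/80, M_A=-9/8 = ((27/80)·4³/6 - (-9/8)·4²/2)/200000 = 63/1000000 m
Load 3 — point force P=-4 kN at a=10 m (b=L-a=10):
  y_3 = -Pb²x²(3aL-(3a+b)x)/(6L³EI)  [x≤a] = -(-4)·10²·4²·(3·10·20-(3·10+10)·4)/(6·20³·200000) = 11/37500 m
Load 4 — point force P=7 kN at a=15 m (b=L-a=5):
  y_4 = -Pb²x²(3aL-(3a+b)x)/(6L³EI)  [x≤a] = -7·5²·4²·(3·15·20-(3·15+5)·4)/(6·20³·200000) = -49/240000 m
Superposition: y = Σ y_i = -96811/30000000 m ≈ -0.003227 m

y(4) = -96811/30000000 m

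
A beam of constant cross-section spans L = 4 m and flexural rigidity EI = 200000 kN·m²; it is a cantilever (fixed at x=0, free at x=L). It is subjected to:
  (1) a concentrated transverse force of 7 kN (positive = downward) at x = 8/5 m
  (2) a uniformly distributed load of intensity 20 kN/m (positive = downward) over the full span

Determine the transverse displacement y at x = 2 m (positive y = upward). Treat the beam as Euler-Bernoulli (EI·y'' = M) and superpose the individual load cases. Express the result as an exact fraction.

y(2) = -3747/3125000 m

Load 1 — point force P=7 kN at a=8/5 m (b=L-a=12/5):
  y_1 = -Pa²(3x-a)/(6EI)  [x>a] = -7·(8/5)²·(3·2-(8/5))/(6·200000) = -77/1171875 m
Load 2 — uniform load w=20 kN/m over full span:
  y_2 = -wx²(x²-4Lx+6L²)/(24EI) = -20·2²·(2²-4·4·2+6·4²)/(24·200000) = -17/15000 m
Superposition: y = Σ y_i = -3747/3125000 m ≈ -0.001199 m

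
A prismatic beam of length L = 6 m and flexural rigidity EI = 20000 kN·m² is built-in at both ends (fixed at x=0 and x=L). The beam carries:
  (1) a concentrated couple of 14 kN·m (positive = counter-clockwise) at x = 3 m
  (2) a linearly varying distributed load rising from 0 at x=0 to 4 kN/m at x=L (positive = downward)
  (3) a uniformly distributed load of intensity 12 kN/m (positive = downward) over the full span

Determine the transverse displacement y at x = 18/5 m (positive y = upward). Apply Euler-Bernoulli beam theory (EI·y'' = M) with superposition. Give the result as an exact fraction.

y(18/5) = -163197/78125000 m

Load 1 — applied couple M₀=14 kN·m at a=3 m (b=L-a=3):
  y_1 = (R_Ax³/6 - M_Ax²/2 - M₀(x-a)²/2)/EI  [x>a] with R_A=7/2, M_A=7/2 = ((7/2)·(18/5)³/6 - (7/2)·(18/5)²/2 - 14·((18/5)-3)²/2)/20000 = 63/625000 m
Load 2 — triangular load w₀=4 kN/m (0→w₀ over full span):
  y_2 = -w₀x²(L-x)²(x+2L)/(120LEI) = -4·(18/5)²·(6-(18/5))²·((18/5)+2·6)/(120·6·20000) = -3159/9765625 m
Load 3 — uniform load w=12 kN/m over full span:
  y_3 = -wx²(L-x)²/(24EI) = -12·(18/5)²·(6-(18/5))²/(24·20000) = -729/390625 m
Superposition: y = Σ y_i = -163197/78125000 m ≈ -0.002089 m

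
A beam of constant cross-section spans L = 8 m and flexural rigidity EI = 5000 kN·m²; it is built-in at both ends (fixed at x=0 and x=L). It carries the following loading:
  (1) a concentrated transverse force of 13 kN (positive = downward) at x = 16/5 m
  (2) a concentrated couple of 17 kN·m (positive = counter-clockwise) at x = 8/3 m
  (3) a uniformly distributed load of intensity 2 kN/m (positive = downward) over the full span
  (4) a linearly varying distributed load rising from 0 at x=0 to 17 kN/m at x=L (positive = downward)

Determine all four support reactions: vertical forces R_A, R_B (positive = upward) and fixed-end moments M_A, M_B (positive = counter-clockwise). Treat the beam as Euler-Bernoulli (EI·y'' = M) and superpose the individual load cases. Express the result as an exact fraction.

R_A = 29743/750 kN, M_A = 23216/375 kN·m, R_B = 43007/750 kN, M_B = -8673/125 kN·m

Load 1 — point force P=13 kN at a=16/5 m (b=L-a=24/5):
  R_A = Pb²(3a+b)/L³ = 13·(24/5)²·(3·(16/5)+(24/5))/8³ = 1053/125 kN
  M_A = Pab²/L² = 13·(16/5)·(24/5)²/8² = 1872/125 kN·m
  R_B = Pa²(a+3b)/L³ = 13·(16/5)²·((16/5)+3·(24/5))/8³ = 572/125 kN
  M_B = -Pa²b/L² = -13·(16/5)²·(24/5)/8² = -1248/125 kN·m
Load 2 — applied couple M₀=17 kN·m at a=8/3 m (b=L-a=16/3):
  R_A = 6M₀ab/L³ = 6·17·(8/3)·(16/3)/8³ = 17/6 kN
  M_A = M₀b(2a-b)/L² = 17·(16/3)·(2·(8/3)-(16/3))/8² = 0 kN·m
  R_B = -6M₀ab/L³ = -6·17·(8/3)·(16/3)/8³ = -17/6 kN
  M_B = M₀a(2b-a)/L² = 17·(8/3)·(2·(16/3)-(8/3))/8² = 17/3 kN·m
Load 3 — uniform load w=2 kN/m over full span:
  R_A = wL/2 = 2·8/2 = 8 kN
  M_A = wL²/12 = 2·8²/12 = 32/3 kN·m
  R_B = wL/2 = 2·8/2 = 8 kN
  M_B = -wL²/12 = -2·8²/12 = -32/3 kN·m
Load 4 — triangular load w₀=17 kN/m (0→w₀ over full span):
  R_A = 3w₀L/20 = 3·17·8/20 = 102/5 kN
  M_A = w₀L²/30 = 17·8²/30 = 544/15 kN·m
  R_B = 7w₀L/20 = 7·17·8/20 = 238/5 kN
  M_B = -w₀L²/20 = -17·8²/20 = -272/5 kN·m
Superposition: R_A = 29743/750 kN, M_A = 23216/375 kN·m, R_B = 43007/750 kN, M_B = -8673/125 kN·m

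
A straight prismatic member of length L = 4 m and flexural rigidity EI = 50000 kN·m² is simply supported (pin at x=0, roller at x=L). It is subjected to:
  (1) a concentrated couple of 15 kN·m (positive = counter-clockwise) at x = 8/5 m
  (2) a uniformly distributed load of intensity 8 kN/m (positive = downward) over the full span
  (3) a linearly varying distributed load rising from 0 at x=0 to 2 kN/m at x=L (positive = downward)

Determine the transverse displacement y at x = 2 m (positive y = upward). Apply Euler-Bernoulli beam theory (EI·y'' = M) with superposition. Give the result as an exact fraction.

y(2) = -123/250000 m

Load 1 — applied couple M₀=15 kN·m at a=8/5 m (b=L-a=12/5):
  y_1 = (M₀x³/(6L)-M₀(x-a)²/2+C₁x)/EI  [x>a] with C₁=M₀(3b²-L²)/(6L)=4/5 = (15·2³/(6·4)-15·(2-(8/5))²/2+(4/5)·2)/50000 = 27/250000 m
Load 2 — uniform load w=8 kN/m over full span:
  y_2 = -wx(L³-2Lx²+x³)/(24EI) = -8·2·(4³-2·4·2²+2³)/(24·50000) = -1/1875 m
Load 3 — triangular load w₀=2 kN/m (0→w₀ over full span):
  y_3 = -w₀x(7L⁴-10L²x²+3x⁴)/(360LEI) = -2·2·(7·4⁴-10·4²·2²+3·2⁴)/(360·4·50000) = -1/15000 m
Superposition: y = Σ y_i = -123/250000 m ≈ -0.000492 m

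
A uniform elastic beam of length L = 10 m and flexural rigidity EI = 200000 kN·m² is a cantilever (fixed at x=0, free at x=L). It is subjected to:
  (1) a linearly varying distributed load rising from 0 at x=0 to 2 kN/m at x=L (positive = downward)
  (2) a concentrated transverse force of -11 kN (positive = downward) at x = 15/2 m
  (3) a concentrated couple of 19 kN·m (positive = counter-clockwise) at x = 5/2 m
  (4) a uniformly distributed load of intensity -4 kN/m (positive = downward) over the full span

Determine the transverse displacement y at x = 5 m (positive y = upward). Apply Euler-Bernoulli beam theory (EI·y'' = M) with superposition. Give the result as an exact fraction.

Load 1 — triangular load w₀=2 kN/m (0→w₀ over full span):
  y_1 = (w₀Lx³/12-w₀L²x²/6-w₀x⁵/(120L))/EI = (2·10·5³/12-2·10²·5²/6-2·5⁵/(120·10))/200000 = -121/38400 m
Load 2 — point force P=-11 kN at a=15/2 m (b=L-a=5/2):
  y_2 = -Px²(3a-x)/(6EI)  [x≤a] = -(-11)·5²·(3·(15/2)-5)/(6·200000) = 77/19200 m
Load 3 — applied couple M₀=19 kN·m at a=5/2 m (b=L-a=15/2):
  y_3 = M₀a(2x-a)/(2EI)  [x>a] = 19·(5/2)·(2·5-(5/2))/(2·200000) = 57/64000 m
Load 4 — uniform load w=-4 kN/m over full span:
  y_4 = -wx²(x²-4Lx+6L²)/(24EI) = -(-4)·5²·(5²-4·10·5+6·10²)/(24·200000) = 17/1920 m
Superposition: y = Σ y_i = 509/48000 m ≈ 0.010604 m

y(5) = 509/48000 m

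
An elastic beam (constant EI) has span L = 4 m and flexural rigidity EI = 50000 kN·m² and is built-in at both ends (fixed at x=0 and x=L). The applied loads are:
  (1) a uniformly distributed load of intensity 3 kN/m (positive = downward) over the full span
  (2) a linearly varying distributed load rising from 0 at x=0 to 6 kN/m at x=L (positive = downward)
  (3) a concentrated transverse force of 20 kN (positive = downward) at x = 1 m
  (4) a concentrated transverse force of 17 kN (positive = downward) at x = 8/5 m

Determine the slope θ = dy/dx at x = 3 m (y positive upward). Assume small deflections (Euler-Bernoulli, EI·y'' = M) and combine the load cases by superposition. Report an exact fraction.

Load 1 — uniform load w=3 kN/m over full span:
  θ_1 = -wx(L-x)(L-2x)/(12EI) = -3·3·(4-3)·(4-2·3)/(12·50000) = 3/100000 rad
Load 2 — triangular load w₀=6 kN/m (0→w₀ over full span):
  θ_2 = -w₀(2x(L-x)(L-2x)(x+2L)+x²(L-x)²)/(120LEI) = -6·(2·3·(4-3)·(4-2·3)·(3+2·4)+3²·(4-3)²)/(120·4·50000) = 123/4000000 rad
Load 3 — point force P=20 kN at a=1 m (b=L-a=3):
  θ_3 = Pa²(L-x)(2bL-(3b+a)(L-x))/(2L³EI)  [x>a] = 20·1²·(4-3)·(2·3·4-(3·3+1)·(4-3))/(2·4³·50000) = 7/160000 rad
Load 4 — point force P=17 kN at a=8/5 m (b=L-a=12/5):
  θ_4 = Pa²(L-x)(2bL-(3b+a)(L-x))/(2L³EI)  [x>a] = 17·(8/5)²·(4-3)·(2·(12/5)·4-(3·(12/5)+(8/5))·(4-3))/(2·4³·50000) = 221/3125000 rad
Superposition: θ = Σ θ_i = 8761/50000000 rad ≈ 0.000175 rad

θ(3) = 8761/50000000 rad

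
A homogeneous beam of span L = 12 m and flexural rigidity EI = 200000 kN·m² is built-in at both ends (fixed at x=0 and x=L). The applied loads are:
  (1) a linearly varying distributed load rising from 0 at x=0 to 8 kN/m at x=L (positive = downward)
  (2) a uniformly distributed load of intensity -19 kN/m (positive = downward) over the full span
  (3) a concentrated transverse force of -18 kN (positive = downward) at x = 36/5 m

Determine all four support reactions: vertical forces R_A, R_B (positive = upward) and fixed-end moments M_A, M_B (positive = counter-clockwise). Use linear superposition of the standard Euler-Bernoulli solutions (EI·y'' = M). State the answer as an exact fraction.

Load 1 — triangular load w₀=8 kN/m (0→w₀ over full span):
  R_A = 3w₀L/20 = 3·8·12/20 = 72/5 kN
  M_A = w₀L²/30 = 8·12²/30 = 192/5 kN·m
  R_B = 7w₀L/20 = 7·8·12/20 = 168/5 kN
  M_B = -w₀L²/20 = -8·12²/20 = -288/5 kN·m
Load 2 — uniform load w=-19 kN/m over full span:
  R_A = wL/2 = (-19)·12/2 = -114 kN
  M_A = wL²/12 = (-19)·12²/12 = -228 kN·m
  R_B = wL/2 = (-19)·12/2 = -114 kN
  M_B = -wL²/12 = -(-19)·12²/12 = 228 kN·m
Load 3 — point force P=-18 kN at a=36/5 m (b=L-a=24/5):
  R_A = Pb²(3a+b)/L³ = (-18)·(24/5)²·(3·(36/5)+(24/5))/12³ = -792/125 kN
  M_A = Pab²/L² = (-18)·(36/5)·(24/5)²/12² = -2592/125 kN·m
  R_B = Pa²(a+3b)/L³ = (-18)·(36/5)²·((36/5)+3·(24/5))/12³ = -1458/125 kN
  M_B = -Pa²b/L² = -(-18)·(36/5)²·(24/5)/12² = 3888/125 kN·m
Superposition: R_A = -13242/125 kN, M_A = -26292/125 kN·m, R_B = -11508/125 kN, M_B = 25188/125 kN·m

R_A = -13242/125 kN, M_A = -26292/125 kN·m, R_B = -11508/125 kN, M_B = 25188/125 kN·m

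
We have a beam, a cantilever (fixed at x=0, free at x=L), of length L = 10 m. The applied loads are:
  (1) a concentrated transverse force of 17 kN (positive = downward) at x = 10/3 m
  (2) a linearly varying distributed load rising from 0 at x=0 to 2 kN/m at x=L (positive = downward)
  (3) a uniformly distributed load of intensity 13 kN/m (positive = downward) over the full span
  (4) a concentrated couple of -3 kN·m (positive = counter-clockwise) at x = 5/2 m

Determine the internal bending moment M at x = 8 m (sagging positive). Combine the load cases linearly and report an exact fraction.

Load 1 — point force P=17 kN at a=10/3 m (b=L-a=20/3):
  M_1 = 0  [x>a] = 0 kN·m
Load 2 — triangular load w₀=2 kN/m (0→w₀ over full span):
  M_2 = w₀Lx/2 - w₀L²/3 - w₀x³/(6L) = 2·10·8/2 - 2·10²/3 - 2·8³/(6·10) = -56/15 kN·m
Load 3 — uniform load w=13 kN/m over full span:
  M_3 = -w(L-x)²/2 = -13·(10-8)²/2 = -26 kN·m
Load 4 — applied couple M₀=-3 kN·m at a=5/2 m (b=L-a=15/2):
  M_4 = 0  [x>a] = 0 kN·m
Superposition: M = Σ M_i = -446/15 kN·m ≈ -29.733333 kN·m

M(8) = -446/15 kN·m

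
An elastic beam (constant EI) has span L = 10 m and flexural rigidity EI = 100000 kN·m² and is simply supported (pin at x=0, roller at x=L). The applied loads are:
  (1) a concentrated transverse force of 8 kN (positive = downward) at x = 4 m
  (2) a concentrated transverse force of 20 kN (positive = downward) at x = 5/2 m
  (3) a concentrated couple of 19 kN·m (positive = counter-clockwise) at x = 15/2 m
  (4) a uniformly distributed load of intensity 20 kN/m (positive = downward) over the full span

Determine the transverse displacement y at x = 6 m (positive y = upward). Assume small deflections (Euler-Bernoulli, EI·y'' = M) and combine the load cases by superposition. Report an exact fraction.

y(6) = -14257/480000 m

Load 1 — point force P=8 kN at a=4 m (b=L-a=6):
  y_1 = -Pa(L-x)(2Lx-a²-x²)/(6LEI)  [x>a] = -8·4·(10-6)·(2·10·6-4²-6²)/(6·10·100000) = -68/46875 m
Load 2 — point force P=20 kN at a=5/2 m (b=L-a=15/2):
  y_2 = -Pa(L-x)(2Lx-a²-x²)/(6LEI)  [x>a] = -20·(5/2)·(10-6)·(2·10·6-(5/2)²-6²)/(6·10·100000) = -311/120000 m
Load 3 — applied couple M₀=19 kN·m at a=15/2 m (b=L-a=5/2):
  y_3 = (M₀x³/(6L)+C₁x)/EI  [x≤a] with C₁=M₀(3b²-L²)/(6L)=-1235/48 = (19·6³/(6·10)+(-1235/48)·6)/100000 = -3439/4000000 m
Load 4 — uniform load w=20 kN/m over full span:
  y_4 = -wx(L³-2Lx²+x³)/(24EI) = -20·6·(10³-2·10·6²+6³)/(24·100000) = -31/1250 m
Superposition: y = Σ y_i = -14257/480000 m ≈ -0.029702 m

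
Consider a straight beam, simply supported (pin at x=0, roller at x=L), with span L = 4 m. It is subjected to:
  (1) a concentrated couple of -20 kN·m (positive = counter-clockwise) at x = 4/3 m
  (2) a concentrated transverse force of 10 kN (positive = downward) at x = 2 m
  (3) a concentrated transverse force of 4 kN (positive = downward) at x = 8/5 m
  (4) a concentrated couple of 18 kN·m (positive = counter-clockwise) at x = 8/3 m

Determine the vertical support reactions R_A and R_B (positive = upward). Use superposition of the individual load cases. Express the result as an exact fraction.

R_A = 69/10 kN, R_B = 71/10 kN

Load 1 — applied couple M₀=-20 kN·m at a=4/3 m (b=L-a=8/3):
  R_A = M₀/L = (-20)/4 = -5 kN
  R_B = -M₀/L = -(-20)/4 = 5 kN
Load 2 — point force P=10 kN at a=2 m (b=L-a=2):
  R_A = Pb/L = 10·2/4 = 5 kN
  R_B = Pa/L = 10·2/4 = 5 kN
Load 3 — point force P=4 kN at a=8/5 m (b=L-a=12/5):
  R_A = Pb/L = 4·(12/5)/4 = 12/5 kN
  R_B = Pa/L = 4·(8/5)/4 = 8/5 kN
Load 4 — applied couple M₀=18 kN·m at a=8/3 m (b=L-a=4/3):
  R_A = M₀/L = 18/4 = 9/2 kN
  R_B = -M₀/L = -18/4 = -9/2 kN
Superposition: R_A = 69/10 kN, R_B = 71/10 kN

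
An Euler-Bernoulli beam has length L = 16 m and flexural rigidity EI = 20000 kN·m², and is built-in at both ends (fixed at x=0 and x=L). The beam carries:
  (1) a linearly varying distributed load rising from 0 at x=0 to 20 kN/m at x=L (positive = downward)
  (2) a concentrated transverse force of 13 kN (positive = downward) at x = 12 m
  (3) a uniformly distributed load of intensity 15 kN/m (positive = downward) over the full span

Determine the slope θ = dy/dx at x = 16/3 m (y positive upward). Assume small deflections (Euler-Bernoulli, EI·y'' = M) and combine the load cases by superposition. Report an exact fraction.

Load 1 — triangular load w₀=20 kN/m (0→w₀ over full span):
  θ_1 = -w₀(2x(L-x)(L-2x)(x+2L)+x²(L-x)²)/(120LEI) = -20·(2·(16/3)·(16-(16/3))·(16-2·(16/3))·((16/3)+2·16)+(16/3)²·(16-(16/3))²)/(120·16·20000) = -2048/151875 rad
Load 2 — point force P=13 kN at a=12 m (b=L-a=4):
  θ_2 = -Pb²x(2aL-(3a+b)x)/(2L³EI)  [x≤a] = -13·4²·(16/3)·(2·12·16-(3·12+4)·(16/3))/(2·16³·20000) = -13/11250 rad
Load 3 — uniform load w=15 kN/m over full span:
  θ_3 = -wx(L-x)(L-2x)/(12EI) = -15·(16/3)·(16-(16/3))·(16-2·(16/3))/(12·20000) = -64/3375 rad
Superposition: θ = Σ θ_i = -10207/303750 rad ≈ -0.033603 rad

θ(16/3) = -10207/303750 rad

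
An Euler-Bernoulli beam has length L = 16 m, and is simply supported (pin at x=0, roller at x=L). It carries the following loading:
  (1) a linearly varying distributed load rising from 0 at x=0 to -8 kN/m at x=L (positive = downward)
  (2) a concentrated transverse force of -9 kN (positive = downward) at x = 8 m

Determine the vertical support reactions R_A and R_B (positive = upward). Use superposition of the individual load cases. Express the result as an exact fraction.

R_A = -155/6 kN, R_B = -283/6 kN

Load 1 — triangular load w₀=-8 kN/m (0→w₀ over full span):
  R_A = w₀L/6 = (-8)·16/6 = -64/3 kN
  R_B = w₀L/3 = (-8)·16/3 = -128/3 kN
Load 2 — point force P=-9 kN at a=8 m (b=L-a=8):
  R_A = Pb/L = (-9)·8/16 = -9/2 kN
  R_B = Pa/L = (-9)·8/16 = -9/2 kN
Superposition: R_A = -155/6 kN, R_B = -283/6 kN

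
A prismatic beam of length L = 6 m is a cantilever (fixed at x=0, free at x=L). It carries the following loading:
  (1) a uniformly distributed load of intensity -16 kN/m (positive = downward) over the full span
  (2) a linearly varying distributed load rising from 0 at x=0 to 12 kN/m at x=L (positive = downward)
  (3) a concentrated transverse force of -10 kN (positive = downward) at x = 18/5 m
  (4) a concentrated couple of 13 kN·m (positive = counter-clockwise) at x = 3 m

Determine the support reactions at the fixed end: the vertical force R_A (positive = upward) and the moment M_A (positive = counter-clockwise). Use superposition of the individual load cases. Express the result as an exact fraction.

R_A = -70 kN, M_A = -193 kN·m

Load 1 — uniform load w=-16 kN/m over full span:
  R_A = wL = (-16)·6 = -96 kN
  M_A = wL²/2 = (-16)·6²/2 = -288 kN·m
Load 2 — triangular load w₀=12 kN/m (0→w₀ over full span):
  R_A = w₀L/2 = 12·6/2 = 36 kN
  M_A = w₀L²/3 = 12·6²/3 = 144 kN·m
Load 3 — point force P=-10 kN at a=18/5 m (b=L-a=12/5):
  R_A = P = (-10) = -10 kN
  M_A = Pa = (-10)·(18/5) = -36 kN·m
Load 4 — applied couple M₀=13 kN·m at a=3 m (b=L-a=3):
  R_A = 0 kN
  M_A = -M₀ = -13 kN·m
Superposition: R_A = -70 kN, M_A = -193 kN·m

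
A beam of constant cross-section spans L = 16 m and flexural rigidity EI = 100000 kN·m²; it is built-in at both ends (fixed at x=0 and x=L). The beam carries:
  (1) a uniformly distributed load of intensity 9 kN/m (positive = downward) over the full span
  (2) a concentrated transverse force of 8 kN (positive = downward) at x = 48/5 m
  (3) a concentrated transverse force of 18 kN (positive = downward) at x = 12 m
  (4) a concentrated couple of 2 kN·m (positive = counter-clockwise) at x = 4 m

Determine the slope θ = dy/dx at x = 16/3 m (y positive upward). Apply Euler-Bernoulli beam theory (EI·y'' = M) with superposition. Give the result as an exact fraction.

θ(16/3) = -79793/28125000 rad

Load 1 — uniform load w=9 kN/m over full span:
  θ_1 = -wx(L-x)(L-2x)/(12EI) = -9·(16/3)·(16-(16/3))·(16-2·(16/3))/(12·100000) = -64/28125 rad
Load 2 — point force P=8 kN at a=48/5 m (b=L-a=32/5):
  θ_2 = -Pb²x(2aL-(3a+b)x)/(2L³EI)  [x≤a] = -8·(32/5)²·(16/3)·(2·(48/5)·16-(3·(48/5)+(32/5))·(16/3))/(2·16³·100000) = -896/3515625 rad
Load 3 — point force P=18 kN at a=12 m (b=L-a=4):
  θ_3 = -Pb²x(2aL-(3a+b)x)/(2L³EI)  [x≤a] = -18·4²·(16/3)·(2·12·16-(3·12+4)·(16/3))/(2·16³·100000) = -1/3125 rad
Load 4 — applied couple M₀=2 kN·m at a=4 m (b=L-a=12):
  θ_4 = (R_Ax²/2 - M_Ax - M₀(x-a))/EI  [x>a] with R_A=9/64, M_A=-3/8 = ((9/64)·(16/3)²/2 - (-3/8)·(16/3) - 2·((16/3)-4))/100000 = 1/75000 rad
Superposition: θ = Σ θ_i = -79793/28125000 rad ≈ -0.002837 rad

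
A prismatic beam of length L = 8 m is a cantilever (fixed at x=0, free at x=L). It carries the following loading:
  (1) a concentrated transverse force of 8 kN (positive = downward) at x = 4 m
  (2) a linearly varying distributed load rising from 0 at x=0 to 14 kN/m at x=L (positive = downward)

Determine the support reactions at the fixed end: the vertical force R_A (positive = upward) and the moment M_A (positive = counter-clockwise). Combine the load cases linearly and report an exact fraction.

R_A = 64 kN, M_A = 992/3 kN·m

Load 1 — point force P=8 kN at a=4 m (b=L-a=4):
  R_A = P = 8 kN
  M_A = Pa = 8·4 = 32 kN·m
Load 2 — triangular load w₀=14 kN/m (0→w₀ over full span):
  R_A = w₀L/2 = 14·8/2 = 56 kN
  M_A = w₀L²/3 = 14·8²/3 = 896/3 kN·m
Superposition: R_A = 64 kN, M_A = 992/3 kN·m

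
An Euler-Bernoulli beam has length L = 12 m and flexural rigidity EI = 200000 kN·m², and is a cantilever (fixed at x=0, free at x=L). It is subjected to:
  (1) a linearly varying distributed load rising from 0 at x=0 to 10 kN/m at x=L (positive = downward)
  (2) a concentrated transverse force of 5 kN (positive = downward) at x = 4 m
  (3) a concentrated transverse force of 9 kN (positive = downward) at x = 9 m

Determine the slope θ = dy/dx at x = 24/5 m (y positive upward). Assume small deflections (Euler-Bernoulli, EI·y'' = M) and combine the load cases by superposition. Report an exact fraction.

θ(24/5) = -3821/390625 rad

Load 1 — triangular load w₀=10 kN/m (0→w₀ over full span):
  θ_1 = (w₀Lx²/4-w₀L²x/3-w₀x⁴/(24L))/EI = (10·12·(24/5)²/4-10·12²·(24/5)/3-10·(24/5)⁴/(24·12))/200000 = -3186/390625 rad
Load 2 — point force P=5 kN at a=4 m (b=L-a=8):
  θ_2 = -Pa²/(2EI)  [x>a] = -5·4²/(2·200000) = -1/5000 rad
Load 3 — point force P=9 kN at a=9 m (b=L-a=3):
  θ_3 = -Px(2a-x)/(2EI)  [x≤a] = -9·(24/5)·(2·9-(24/5))/(2·200000) = -891/625000 rad
Superposition: θ = Σ θ_i = -3821/390625 rad ≈ -0.009782 rad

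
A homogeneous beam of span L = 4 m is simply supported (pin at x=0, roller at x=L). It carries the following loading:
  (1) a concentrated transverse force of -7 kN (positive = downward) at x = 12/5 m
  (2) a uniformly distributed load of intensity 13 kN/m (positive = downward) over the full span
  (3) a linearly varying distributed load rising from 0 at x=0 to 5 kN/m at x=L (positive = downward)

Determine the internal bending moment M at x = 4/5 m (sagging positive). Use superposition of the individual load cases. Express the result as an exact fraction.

M(4/5) = 424/25 kN·m

Load 1 — point force P=-7 kN at a=12/5 m (b=L-a=8/5):
  M_1 = Pbx/L  [x≤a] = (-7)·(8/5)·(4/5)/4 = -56/25 kN·m
Load 2 — uniform load w=13 kN/m over full span:
  M_2 = wx(L-x)/2 = 13·(4/5)·(4-(4/5))/2 = 416/25 kN·m
Load 3 — triangular load w₀=5 kN/m (0→w₀ over full span):
  M_3 = w₀Lx/6 - w₀x³/(6L) = 5·4·(4/5)/6 - 5·(4/5)³/(6·4) = 64/25 kN·m
Superposition: M = Σ M_i = 424/25 kN·m ≈ 16.960000 kN·m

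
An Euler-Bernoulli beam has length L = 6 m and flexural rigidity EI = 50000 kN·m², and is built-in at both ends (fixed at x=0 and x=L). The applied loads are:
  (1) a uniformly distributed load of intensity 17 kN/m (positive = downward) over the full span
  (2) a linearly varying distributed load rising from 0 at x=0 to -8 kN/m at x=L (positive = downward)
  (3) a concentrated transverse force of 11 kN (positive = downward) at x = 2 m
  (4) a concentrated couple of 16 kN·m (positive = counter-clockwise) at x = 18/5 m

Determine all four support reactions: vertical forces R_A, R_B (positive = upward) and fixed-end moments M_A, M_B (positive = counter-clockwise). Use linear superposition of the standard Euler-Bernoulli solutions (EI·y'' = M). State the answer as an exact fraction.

R_A = 37657/675 kN, M_A = 12667/225 kN·m, R_B = 22418/675 kN, M_B = -8903/225 kN·m

Load 1 — uniform load w=17 kN/m over full span:
  R_A = wL/2 = 17·6/2 = 51 kN
  M_A = wL²/12 = 17·6²/12 = 51 kN·m
  R_B = wL/2 = 17·6/2 = 51 kN
  M_B = -wL²/12 = -17·6²/12 = -51 kN·m
Load 2 — triangular load w₀=-8 kN/m (0→w₀ over full span):
  R_A = 3w₀L/20 = 3·(-8)·6/20 = -36/5 kN
  M_A = w₀L²/30 = (-8)·6²/30 = -48/5 kN·m
  R_B = 7w₀L/20 = 7·(-8)·6/20 = -84/5 kN
  M_B = -w₀L²/20 = -(-8)·6²/20 = 72/5 kN·m
Load 3 — point force P=11 kN at a=2 m (b=L-a=4):
  R_A = Pb²(3a+b)/L³ = 11·4²·(3·2+4)/6³ = 220/27 kN
  M_A = Pab²/L² = 11·2·4²/6² = 88/9 kN·m
  R_B = Pa²(a+3b)/L³ = 11·2²·(2+3·4)/6³ = 77/27 kN
  M_B = -Pa²b/L² = -11·2²·4/6² = -44/9 kN·m
Load 4 — applied couple M₀=16 kN·m at a=18/5 m (b=L-a=12/5):
  R_A = 6M₀ab/L³ = 6·16·(18/5)·(12/5)/6³ = 96/25 kN
  M_A = M₀b(2a-b)/L² = 16·(12/5)·(2·(18/5)-(12/5))/6² = 128/25 kN·m
  R_B = -6M₀ab/L³ = -6·16·(18/5)·(12/5)/6³ = -96/25 kN
  M_B = M₀a(2b-a)/L² = 16·(18/5)·(2·(12/5)-(18/5))/6² = 48/25 kN·m
Superposition: R_A = 37657/675 kN, M_A = 12667/225 kN·m, R_B = 22418/675 kN, M_B = -8903/225 kN·m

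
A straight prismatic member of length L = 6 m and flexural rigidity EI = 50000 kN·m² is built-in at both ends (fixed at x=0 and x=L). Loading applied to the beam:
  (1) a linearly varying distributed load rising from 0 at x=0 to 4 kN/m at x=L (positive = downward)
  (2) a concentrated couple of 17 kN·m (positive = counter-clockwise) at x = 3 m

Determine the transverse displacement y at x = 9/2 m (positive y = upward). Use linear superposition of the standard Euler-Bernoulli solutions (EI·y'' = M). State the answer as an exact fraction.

y(9/2) = -1143/32000000 m

Load 1 — triangular load w₀=4 kN/m (0→w₀ over full span):
  y_1 = -w₀x²(L-x)²(x+2L)/(120LEI) = -4·(9/2)²·(6-(9/2))²·((9/2)+2·6)/(120·6·50000) = -2673/32000000 m
Load 2 — applied couple M₀=17 kN·m at a=3 m (b=L-a=3):
  y_2 = (R_Ax³/6 - M_Ax²/2 - M₀(x-a)²/2)/EI  [x>a] with R_A=17/4, M_A=17/4 = ((17/4)·(9/2)³/6 - (17/4)·(9/2)²/2 - 17·((9/2)-3)²/2)/50000 = 153/3200000 m
Superposition: y = Σ y_i = -1143/32000000 m ≈ -0.000036 m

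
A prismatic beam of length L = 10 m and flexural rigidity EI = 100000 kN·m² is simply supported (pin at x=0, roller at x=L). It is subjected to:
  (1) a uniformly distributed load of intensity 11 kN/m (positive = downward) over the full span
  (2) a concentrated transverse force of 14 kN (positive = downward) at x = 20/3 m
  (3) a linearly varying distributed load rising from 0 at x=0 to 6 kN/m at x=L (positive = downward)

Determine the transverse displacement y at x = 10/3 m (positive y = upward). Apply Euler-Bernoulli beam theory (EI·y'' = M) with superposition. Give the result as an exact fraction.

Load 1 — uniform load w=11 kN/m over full span:
  y_1 = -wx(L³-2Lx²+x³)/(24EI) = -11·(10/3)·(10³-2·10·(10/3)²+(10/3)³)/(24·100000) = -121/9720 m
Load 2 — point force P=14 kN at a=20/3 m (b=L-a=10/3):
  y_2 = -Pbx(L²-b²-x²)/(6LEI)  [x≤a] = -14·(10/3)·(10/3)·(10²-(10/3)²-(10/3)²)/(6·10·100000) = -49/24300 m
Load 3 — triangular load w₀=6 kN/m (0→w₀ over full span):
  y_3 = -w₀x(7L⁴-10L²x²+3x⁴)/(360LEI) = -6·(10/3)·(7·10⁴-10·10²·(10/3)²+3·(10/3)⁴)/(360·10·100000) = -4/1215 m
Superposition: y = Σ y_i = -863/48600 m ≈ -0.017757 m

y(10/3) = -863/48600 m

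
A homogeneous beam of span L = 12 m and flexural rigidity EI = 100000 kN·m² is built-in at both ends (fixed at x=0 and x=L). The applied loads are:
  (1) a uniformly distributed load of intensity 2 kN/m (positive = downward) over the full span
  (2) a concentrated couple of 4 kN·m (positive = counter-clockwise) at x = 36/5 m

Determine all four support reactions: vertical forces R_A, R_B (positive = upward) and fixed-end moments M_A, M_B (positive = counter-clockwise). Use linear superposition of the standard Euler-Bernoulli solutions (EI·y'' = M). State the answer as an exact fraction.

R_A = 312/25 kN, M_A = 632/25 kN·m, R_B = 288/25 kN, M_B = -588/25 kN·m

Load 1 — uniform load w=2 kN/m over full span:
  R_A = wL/2 = 2·12/2 = 12 kN
  M_A = wL²/12 = 2·12²/12 = 24 kN·m
  R_B = wL/2 = 2·12/2 = 12 kN
  M_B = -wL²/12 = -2·12²/12 = -24 kN·m
Load 2 — applied couple M₀=4 kN·m at a=36/5 m (b=L-a=24/5):
  R_A = 6M₀ab/L³ = 6·4·(36/5)·(24/5)/12³ = 12/25 kN
  M_A = M₀b(2a-b)/L² = 4·(24/5)·(2·(36/5)-(24/5))/12² = 32/25 kN·m
  R_B = -6M₀ab/L³ = -6·4·(36/5)·(24/5)/12³ = -12/25 kN
  M_B = M₀a(2b-a)/L² = 4·(36/5)·(2·(24/5)-(36/5))/12² = 12/25 kN·m
Superposition: R_A = 312/25 kN, M_A = 632/25 kN·m, R_B = 288/25 kN, M_B = -588/25 kN·m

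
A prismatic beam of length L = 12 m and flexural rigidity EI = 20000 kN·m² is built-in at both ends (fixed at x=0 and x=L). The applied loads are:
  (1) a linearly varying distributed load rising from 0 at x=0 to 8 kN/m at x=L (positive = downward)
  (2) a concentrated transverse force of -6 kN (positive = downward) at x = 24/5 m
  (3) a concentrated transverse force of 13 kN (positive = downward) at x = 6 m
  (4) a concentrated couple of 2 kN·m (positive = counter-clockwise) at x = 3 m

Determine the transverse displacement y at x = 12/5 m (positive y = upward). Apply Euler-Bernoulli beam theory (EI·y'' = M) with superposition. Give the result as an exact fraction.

Load 1 — triangular load w₀=8 kN/m (0→w₀ over full span):
  y_1 = -w₀x²(L-x)²(x+2L)/(120LEI) = -8·(12/5)²·(12-(12/5))²·((12/5)+2·12)/(120·12·20000) = -38016/9765625 m
Load 2 — point force P=-6 kN at a=24/5 m (b=L-a=36/5):
  y_2 = -Pb²x²(3aL-(3a+b)x)/(6L³EI)  [x≤a] = -(-6)·(36/5)²·(12/5)²·(3·(24/5)·12-(3·(24/5)+(36/5))·(12/5))/(6·12³·20000) = 10206/9765625 m
Load 3 — point force P=13 kN at a=6 m (b=L-a=6):
  y_3 = -Pb²x²(3aL-(3a+b)x)/(6L³EI)  [x≤a] = -13·6²·(12/5)²·(3·6·12-(3·6+6)·(12/5))/(6·12³·20000) = -1287/625000 m
Load 4 — applied couple M₀=2 kN·m at a=3 m (b=L-a=9):
  y_4 = (R_Ax³/6 - M_Ax²/2)/EI  [x≤a] with R_A=3/16, M_A=-3/8 = ((3/16)·(12/5)³/6 - (-3/8)·(12/5)²/2)/20000 = 189/2500000 m
Superposition: y = Σ y_i = -301959/62500000 m ≈ -0.004831 m

y(12/5) = -301959/62500000 m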